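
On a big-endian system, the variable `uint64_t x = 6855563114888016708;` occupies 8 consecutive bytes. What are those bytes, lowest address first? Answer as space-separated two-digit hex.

5F 23 DA 54 A6 2B B3 44

6855563114888016708 in hexadecimal, padded to 64 bits, is 0x5F23DA54A62BB344.
Split into bytes (most-significant first): 5F 23 DA 54 A6 2B B3 44.
Big-endian: lowest address holds the most-significant byte.
So the memory order matches the most-significant-first order: 5F 23 DA 54 A6 2B B3 44.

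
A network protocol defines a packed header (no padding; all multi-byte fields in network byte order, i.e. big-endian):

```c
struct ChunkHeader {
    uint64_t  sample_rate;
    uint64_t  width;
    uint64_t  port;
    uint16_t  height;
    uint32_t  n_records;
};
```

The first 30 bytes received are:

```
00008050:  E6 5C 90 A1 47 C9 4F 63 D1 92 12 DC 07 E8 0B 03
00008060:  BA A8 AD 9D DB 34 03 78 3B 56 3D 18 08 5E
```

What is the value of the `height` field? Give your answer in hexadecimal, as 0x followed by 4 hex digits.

0x3B56

`height` follows `sample_rate` (8 B), `width` (8 B), `port` (8 B), so it starts at offset 8 + 8 + 8 = 24 and occupies 2 bytes.
Bytes at offsets 24..25: 3B 56.
In big-endian order the high byte comes first in memory.
The bytes are already most-significant first: 0x3B56.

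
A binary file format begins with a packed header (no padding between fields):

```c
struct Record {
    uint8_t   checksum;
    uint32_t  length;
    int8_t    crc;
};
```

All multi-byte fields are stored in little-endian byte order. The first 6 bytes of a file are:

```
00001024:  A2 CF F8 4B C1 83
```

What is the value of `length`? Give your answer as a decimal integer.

3242981583

`length` follows `checksum` (1 byte), so it starts at byte offset 1 and occupies 4 bytes.
Bytes at offsets 1..4: CF F8 4B C1.
In little-endian order the low byte comes first in memory.
Reassemble most-significant byte first: C1 4B F8 CF → 0xC14BF8CF.
0xC14BF8CF = 3242981583.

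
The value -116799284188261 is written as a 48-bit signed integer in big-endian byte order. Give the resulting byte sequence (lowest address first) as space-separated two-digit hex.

Two's complement of -116799284188261 in 48 bits: 116799284188261 = 0x6A3A73D81465; invert → 0x95C58C27EB9A; add 1 → 0x95C58C27EB9B.
Split into bytes (most-significant first): 95 C5 8C 27 EB 9B.
Big-endian: lowest address holds the most-significant byte.
So the memory order matches the most-significant-first order: 95 C5 8C 27 EB 9B.

95 C5 8C 27 EB 9B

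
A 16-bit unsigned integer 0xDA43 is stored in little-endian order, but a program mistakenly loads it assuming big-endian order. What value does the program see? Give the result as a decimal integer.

17370

Stored little-endian, the bytes at ascending addresses are 43 DA.
Read back as big-endian, the last byte is least significant, giving 0x43DA.
0x43DA = 17370.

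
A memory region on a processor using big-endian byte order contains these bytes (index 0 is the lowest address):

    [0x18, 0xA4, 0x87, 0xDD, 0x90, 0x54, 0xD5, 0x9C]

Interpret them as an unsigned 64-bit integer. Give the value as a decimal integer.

1775693538769819036

In big-endian order the high byte comes first in memory.
The bytes are already most-significant first: 0x18A487DD9054D59C.
0x18A487DD9054D59C = 1775693538769819036.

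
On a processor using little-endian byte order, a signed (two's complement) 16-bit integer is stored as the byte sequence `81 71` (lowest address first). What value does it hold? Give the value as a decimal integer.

29057

Little-endian stores the least-significant byte at the lowest address.
Reassemble most-significant byte first: 71 81 → 0x7181.
0x7181 = 29057.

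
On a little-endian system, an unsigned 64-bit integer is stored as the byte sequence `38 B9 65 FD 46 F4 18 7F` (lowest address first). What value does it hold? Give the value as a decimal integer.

9158338427994093880

Little-endian: lowest address holds the least-significant byte.
Reassemble most-significant byte first: 7F 18 F4 46 FD 65 B9 38 → 0x7F18F446FD65B938.
0x7F18F446FD65B938 = 9158338427994093880.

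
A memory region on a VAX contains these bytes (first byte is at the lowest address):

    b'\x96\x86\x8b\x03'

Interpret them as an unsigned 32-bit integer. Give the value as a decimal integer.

59475606

In little-endian order the low byte comes first in memory.
Reassemble most-significant byte first: 03 8B 86 96 → 0x038B8696.
0x038B8696 = 59475606.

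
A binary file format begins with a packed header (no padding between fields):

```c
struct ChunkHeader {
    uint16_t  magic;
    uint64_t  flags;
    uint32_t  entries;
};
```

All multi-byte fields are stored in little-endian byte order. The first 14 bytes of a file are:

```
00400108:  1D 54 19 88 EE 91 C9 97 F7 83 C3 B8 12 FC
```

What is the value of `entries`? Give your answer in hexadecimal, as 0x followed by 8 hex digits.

0xFC12B8C3

`entries` follows `magic` (2 B), `flags` (8 B), so it starts at offset 2 + 8 = 10 and occupies 4 bytes.
Bytes at offsets 10..13: C3 B8 12 FC.
In little-endian order the low byte comes first in memory.
Reassemble most-significant byte first: FC 12 B8 C3 → 0xFC12B8C3.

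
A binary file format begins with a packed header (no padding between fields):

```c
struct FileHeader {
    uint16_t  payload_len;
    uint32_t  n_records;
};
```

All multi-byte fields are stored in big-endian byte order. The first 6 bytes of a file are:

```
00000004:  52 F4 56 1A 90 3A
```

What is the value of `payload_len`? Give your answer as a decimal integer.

`payload_len` is the first field, at byte offset 0, occupying 2 bytes.
Bytes at offsets 0..1: 52 F4.
In big-endian order the high byte comes first in memory.
The bytes are already most-significant first: 0x52F4.
0x52F4 = 21236.

21236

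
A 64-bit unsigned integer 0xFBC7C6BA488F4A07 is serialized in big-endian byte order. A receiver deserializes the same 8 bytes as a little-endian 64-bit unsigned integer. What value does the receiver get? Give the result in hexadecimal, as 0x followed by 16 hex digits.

0x074A8F48BAC6C7FB

Stored big-endian, the bytes at ascending addresses are FB C7 C6 BA 48 8F 4A 07.
Read back as little-endian, the first byte is least significant, giving 0x074A8F48BAC6C7FB.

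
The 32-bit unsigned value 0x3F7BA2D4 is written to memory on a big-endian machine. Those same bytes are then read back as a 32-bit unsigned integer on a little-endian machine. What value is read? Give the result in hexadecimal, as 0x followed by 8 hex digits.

0xD4A27B3F

Stored big-endian, the bytes at ascending addresses are 3F 7B A2 D4.
Read back as little-endian, the first byte is least significant, giving 0xD4A27B3F.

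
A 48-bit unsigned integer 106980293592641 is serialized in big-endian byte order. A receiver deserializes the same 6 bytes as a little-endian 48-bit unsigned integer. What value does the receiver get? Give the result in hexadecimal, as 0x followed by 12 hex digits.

106980293592641 in 48-bit hexadecimal is 0x614C4A65C641.
Stored big-endian, the bytes at ascending addresses are 61 4C 4A 65 C6 41.
Read back as little-endian, the first byte is least significant, giving 0x41C6654A4C61.

0x41C6654A4C61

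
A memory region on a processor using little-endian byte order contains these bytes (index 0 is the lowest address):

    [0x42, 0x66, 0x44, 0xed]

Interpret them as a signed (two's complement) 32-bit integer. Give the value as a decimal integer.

In little-endian order the low byte comes first in memory.
Reassemble most-significant byte first: ED 44 66 42 → 0xED446642.
Top bit is set, so as a signed 32-bit value this is 0xED446642 − 2^32 = -314284478.

-314284478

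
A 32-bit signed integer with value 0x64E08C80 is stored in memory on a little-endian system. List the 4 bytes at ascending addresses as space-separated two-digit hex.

Split into bytes (most-significant first): 64 E0 8C 80.
Little-endian: lowest address holds the least-significant byte.
So at ascending addresses the bytes are 80 8C E0 64.

80 8C E0 64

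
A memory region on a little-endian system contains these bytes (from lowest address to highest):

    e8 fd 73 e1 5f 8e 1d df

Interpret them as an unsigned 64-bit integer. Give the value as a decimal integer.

Little-endian stores the least-significant byte at the lowest address.
Reassemble most-significant byte first: DF 1D 8E 5F E1 73 FD E8 → 0xDF1D8E5FE173FDE8.
0xDF1D8E5FE173FDE8 = 16077162787238051304.

16077162787238051304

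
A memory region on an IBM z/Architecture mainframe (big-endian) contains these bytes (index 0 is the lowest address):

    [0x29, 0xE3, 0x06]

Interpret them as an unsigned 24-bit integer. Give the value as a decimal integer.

2745094

In big-endian order the high byte comes first in memory.
The bytes are already most-significant first: 0x29E306.
0x29E306 = 2745094.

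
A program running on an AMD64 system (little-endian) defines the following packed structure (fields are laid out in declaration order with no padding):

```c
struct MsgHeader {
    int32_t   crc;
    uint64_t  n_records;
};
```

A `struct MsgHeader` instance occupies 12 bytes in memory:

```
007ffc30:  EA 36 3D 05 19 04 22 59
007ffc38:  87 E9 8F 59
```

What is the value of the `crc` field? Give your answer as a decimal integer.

`crc` is the first field, at byte offset 0, occupying 4 bytes.
Bytes at offsets 0..3: EA 36 3D 05.
Little-endian: lowest address holds the least-significant byte.
Reassemble most-significant byte first: 05 3D 36 EA → 0x053D36EA.
0x053D36EA = 87897834.

87897834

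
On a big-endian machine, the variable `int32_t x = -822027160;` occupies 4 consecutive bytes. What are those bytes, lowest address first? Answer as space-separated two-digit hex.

Two's complement of -822027160 in 32 bits: 822027160 = 0x30FF2398; invert → 0xCF00DC67; add 1 → 0xCF00DC68.
Split into bytes (most-significant first): CF 00 DC 68.
Big-endian: lowest address holds the most-significant byte.
So the memory order matches the most-significant-first order: CF 00 DC 68.

CF 00 DC 68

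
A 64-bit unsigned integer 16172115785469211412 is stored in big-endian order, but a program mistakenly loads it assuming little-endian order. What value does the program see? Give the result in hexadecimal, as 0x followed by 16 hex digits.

0x143361939FE56EE0

16172115785469211412 in 64-bit hexadecimal is 0xE06EE59F93613314.
Stored big-endian, the bytes at ascending addresses are E0 6E E5 9F 93 61 33 14.
Read back as little-endian, the first byte is least significant, giving 0x143361939FE56EE0.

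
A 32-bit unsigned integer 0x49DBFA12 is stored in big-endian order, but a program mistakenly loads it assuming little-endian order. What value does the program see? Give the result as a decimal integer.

Stored big-endian, the bytes at ascending addresses are 49 DB FA 12.
Read back as little-endian, the first byte is least significant, giving 0x12FADB49.
0x12FADB49 = 318430025.

318430025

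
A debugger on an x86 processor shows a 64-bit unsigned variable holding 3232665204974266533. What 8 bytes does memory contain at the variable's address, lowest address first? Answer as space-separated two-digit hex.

A5 A8 41 64 E0 BB DC 2C

3232665204974266533 in hexadecimal, padded to 64 bits, is 0x2CDCBBE06441A8A5.
Split into bytes (most-significant first): 2C DC BB E0 64 41 A8 A5.
In little-endian order the low byte comes first in memory.
So at ascending addresses the bytes are A5 A8 41 64 E0 BB DC 2C.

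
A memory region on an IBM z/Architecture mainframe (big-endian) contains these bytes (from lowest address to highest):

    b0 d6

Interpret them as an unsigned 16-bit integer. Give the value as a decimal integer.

45270

Big-endian: lowest address holds the most-significant byte.
The bytes are already most-significant first: 0xB0D6.
0xB0D6 = 45270.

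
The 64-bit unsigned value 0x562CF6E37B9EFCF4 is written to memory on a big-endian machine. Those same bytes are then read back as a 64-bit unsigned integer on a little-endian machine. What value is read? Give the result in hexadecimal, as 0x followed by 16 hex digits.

0xF4FC9E7BE3F62C56

Stored big-endian, the bytes at ascending addresses are 56 2C F6 E3 7B 9E FC F4.
Read back as little-endian, the first byte is least significant, giving 0xF4FC9E7BE3F62C56.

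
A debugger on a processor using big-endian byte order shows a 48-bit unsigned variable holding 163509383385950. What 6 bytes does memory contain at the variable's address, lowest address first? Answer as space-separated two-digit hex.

94 B5 FE B6 D3 5E

163509383385950 in hexadecimal, padded to 48 bits, is 0x94B5FEB6D35E.
Split into bytes (most-significant first): 94 B5 FE B6 D3 5E.
Big-endian: lowest address holds the most-significant byte.
So the memory order matches the most-significant-first order: 94 B5 FE B6 D3 5E.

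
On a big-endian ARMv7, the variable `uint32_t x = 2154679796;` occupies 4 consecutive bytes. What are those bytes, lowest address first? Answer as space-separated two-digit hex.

2154679796 in hexadecimal, padded to 32 bits, is 0x806DCDF4.
Split into bytes (most-significant first): 80 6D CD F4.
In big-endian order the high byte comes first in memory.
So the memory order matches the most-significant-first order: 80 6D CD F4.

80 6D CD F4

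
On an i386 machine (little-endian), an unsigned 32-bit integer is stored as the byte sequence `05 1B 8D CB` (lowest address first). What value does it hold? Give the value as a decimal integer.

3415022341

In little-endian order the low byte comes first in memory.
Reassemble most-significant byte first: CB 8D 1B 05 → 0xCB8D1B05.
0xCB8D1B05 = 3415022341.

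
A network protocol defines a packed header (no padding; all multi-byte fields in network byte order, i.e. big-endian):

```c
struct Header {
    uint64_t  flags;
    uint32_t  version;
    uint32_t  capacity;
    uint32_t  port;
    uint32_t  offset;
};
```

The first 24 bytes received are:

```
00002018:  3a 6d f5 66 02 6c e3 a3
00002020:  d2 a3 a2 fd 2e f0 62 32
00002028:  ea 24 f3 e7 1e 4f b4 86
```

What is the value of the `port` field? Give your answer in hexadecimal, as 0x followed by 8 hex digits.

`port` follows `flags` (8 B), `version` (4 B), `capacity` (4 B), so it starts at offset 8 + 4 + 4 = 16 and occupies 4 bytes.
Bytes at offsets 16..19: EA 24 F3 E7.
Big-endian stores the most-significant byte at the lowest address.
The bytes are already most-significant first: 0xEA24F3E7.

0xEA24F3E7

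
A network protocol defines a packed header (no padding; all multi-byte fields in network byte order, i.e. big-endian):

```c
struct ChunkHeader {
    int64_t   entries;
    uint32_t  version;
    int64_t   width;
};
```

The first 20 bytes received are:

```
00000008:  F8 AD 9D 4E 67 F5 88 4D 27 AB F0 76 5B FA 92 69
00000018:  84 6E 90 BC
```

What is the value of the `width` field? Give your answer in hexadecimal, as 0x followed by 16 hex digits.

0x5BFA9269846E90BC

`width` follows `entries` (8 B), `version` (4 B), so it starts at offset 8 + 4 = 12 and occupies 8 bytes.
Bytes at offsets 12..19: 5B FA 92 69 84 6E 90 BC.
In big-endian order the high byte comes first in memory.
The bytes are already most-significant first: 0x5BFA9269846E90BC.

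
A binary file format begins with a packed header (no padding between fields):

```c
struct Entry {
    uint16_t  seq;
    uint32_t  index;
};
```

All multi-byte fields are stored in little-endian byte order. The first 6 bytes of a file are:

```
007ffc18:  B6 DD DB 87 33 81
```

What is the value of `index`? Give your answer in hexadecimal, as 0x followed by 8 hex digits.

`index` follows `seq` (2 bytes), so it starts at byte offset 2 and occupies 4 bytes.
Bytes at offsets 2..5: DB 87 33 81.
Little-endian stores the least-significant byte at the lowest address.
Reassemble most-significant byte first: 81 33 87 DB → 0x813387DB.

0x813387DB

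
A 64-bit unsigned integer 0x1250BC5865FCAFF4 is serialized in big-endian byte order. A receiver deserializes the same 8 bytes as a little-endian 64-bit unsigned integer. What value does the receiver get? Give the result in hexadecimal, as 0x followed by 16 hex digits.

Stored big-endian, the bytes at ascending addresses are 12 50 BC 58 65 FC AF F4.
Read back as little-endian, the first byte is least significant, giving 0xF4AFFC6558BC5012.

0xF4AFFC6558BC5012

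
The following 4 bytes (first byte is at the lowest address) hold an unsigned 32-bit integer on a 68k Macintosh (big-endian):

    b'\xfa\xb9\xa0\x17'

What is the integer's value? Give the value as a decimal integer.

4206469143

In big-endian order the high byte comes first in memory.
The bytes are already most-significant first: 0xFAB9A017.
0xFAB9A017 = 4206469143.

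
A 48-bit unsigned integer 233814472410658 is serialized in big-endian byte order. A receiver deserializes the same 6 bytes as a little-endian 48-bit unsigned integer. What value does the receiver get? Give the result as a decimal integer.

233814472410658 in 48-bit hexadecimal is 0xD4A72C924622.
Stored big-endian, the bytes at ascending addresses are D4 A7 2C 92 46 22.
Read back as little-endian, the first byte is least significant, giving 0x2246922CA7D4.
0x2246922CA7D4 = 37686495455188.

37686495455188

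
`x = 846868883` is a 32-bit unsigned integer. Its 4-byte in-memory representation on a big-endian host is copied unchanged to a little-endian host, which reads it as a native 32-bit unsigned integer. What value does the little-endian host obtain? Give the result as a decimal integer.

2469493298

846868883 in 32-bit hexadecimal is 0x327A3193.
Stored big-endian, the bytes at ascending addresses are 32 7A 31 93.
Read back as little-endian, the first byte is least significant, giving 0x93317A32.
0x93317A32 = 2469493298.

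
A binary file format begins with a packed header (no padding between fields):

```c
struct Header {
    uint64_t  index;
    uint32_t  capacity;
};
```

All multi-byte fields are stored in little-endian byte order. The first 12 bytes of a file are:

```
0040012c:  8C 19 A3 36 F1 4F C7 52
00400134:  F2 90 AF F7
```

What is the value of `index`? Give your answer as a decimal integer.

5964824128897882508

`index` is the first field, at byte offset 0, occupying 8 bytes.
Bytes at offsets 0..7: 8C 19 A3 36 F1 4F C7 52.
Little-endian: lowest address holds the least-significant byte.
Reassemble most-significant byte first: 52 C7 4F F1 36 A3 19 8C → 0x52C74FF136A3198C.
0x52C74FF136A3198C = 5964824128897882508.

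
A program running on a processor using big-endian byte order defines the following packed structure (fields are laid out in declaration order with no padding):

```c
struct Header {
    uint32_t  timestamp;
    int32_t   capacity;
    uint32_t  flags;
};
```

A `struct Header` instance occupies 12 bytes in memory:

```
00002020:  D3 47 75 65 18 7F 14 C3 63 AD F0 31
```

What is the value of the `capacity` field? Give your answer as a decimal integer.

410981571

`capacity` follows `timestamp` (4 bytes), so it starts at byte offset 4 and occupies 4 bytes.
Bytes at offsets 4..7: 18 7F 14 C3.
In big-endian order the high byte comes first in memory.
The bytes are already most-significant first: 0x187F14C3.
0x187F14C3 = 410981571.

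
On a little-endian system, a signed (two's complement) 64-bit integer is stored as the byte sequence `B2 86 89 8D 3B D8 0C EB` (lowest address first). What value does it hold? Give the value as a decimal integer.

-1509594024786688334

Little-endian: lowest address holds the least-significant byte.
Reassemble most-significant byte first: EB 0C D8 3B 8D 89 86 B2 → 0xEB0CD83B8D8986B2.
Top bit is set, so as a signed 64-bit value this is 0xEB0CD83B8D8986B2 − 2^64 = -1509594024786688334.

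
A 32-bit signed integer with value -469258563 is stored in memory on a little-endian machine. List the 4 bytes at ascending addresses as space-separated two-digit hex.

BD AE 07 E4

Two's complement of -469258563 in 32 bits: 469258563 = 0x1BF85143; invert → 0xE407AEBC; add 1 → 0xE407AEBD.
Split into bytes (most-significant first): E4 07 AE BD.
Little-endian stores the least-significant byte at the lowest address.
So at ascending addresses the bytes are BD AE 07 E4.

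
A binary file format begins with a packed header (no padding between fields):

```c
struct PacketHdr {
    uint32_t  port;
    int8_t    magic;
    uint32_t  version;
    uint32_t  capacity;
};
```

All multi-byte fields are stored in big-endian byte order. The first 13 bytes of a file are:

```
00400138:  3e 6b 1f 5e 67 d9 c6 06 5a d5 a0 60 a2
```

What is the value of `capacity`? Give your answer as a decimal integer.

3584057506

`capacity` follows `port` (4 B), `magic` (1 B), `version` (4 B), so it starts at offset 4 + 1 + 4 = 9 and occupies 4 bytes.
Bytes at offsets 9..12: D5 A0 60 A2.
Big-endian: lowest address holds the most-significant byte.
The bytes are already most-significant first: 0xD5A060A2.
0xD5A060A2 = 3584057506.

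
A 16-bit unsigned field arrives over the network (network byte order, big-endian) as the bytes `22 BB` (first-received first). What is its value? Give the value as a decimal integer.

Big-endian stores the most-significant byte at the lowest address.
The bytes are already most-significant first: 0x22BB.
0x22BB = 8891.

8891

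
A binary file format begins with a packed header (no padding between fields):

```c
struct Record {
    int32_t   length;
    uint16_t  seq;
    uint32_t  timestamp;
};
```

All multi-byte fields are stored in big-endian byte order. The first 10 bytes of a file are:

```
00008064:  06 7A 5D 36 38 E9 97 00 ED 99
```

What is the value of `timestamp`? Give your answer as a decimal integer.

`timestamp` follows `length` (4 B), `seq` (2 B), so it starts at offset 4 + 2 = 6 and occupies 4 bytes.
Bytes at offsets 6..9: 97 00 ED 99.
Big-endian stores the most-significant byte at the lowest address.
The bytes are already most-significant first: 0x9700ED99.
0x9700ED99 = 2533420441.

2533420441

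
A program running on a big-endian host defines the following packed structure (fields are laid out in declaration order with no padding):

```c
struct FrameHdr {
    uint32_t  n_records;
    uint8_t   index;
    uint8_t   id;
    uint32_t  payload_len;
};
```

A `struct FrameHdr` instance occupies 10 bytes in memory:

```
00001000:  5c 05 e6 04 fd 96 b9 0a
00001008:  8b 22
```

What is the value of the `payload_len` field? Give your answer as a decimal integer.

`payload_len` follows `n_records` (4 B), `index` (1 B), `id` (1 B), so it starts at offset 4 + 1 + 1 = 6 and occupies 4 bytes.
Bytes at offsets 6..9: B9 0A 8B 22.
Big-endian stores the most-significant byte at the lowest address.
The bytes are already most-significant first: 0xB90A8B22.
0xB90A8B22 = 3104475938.

3104475938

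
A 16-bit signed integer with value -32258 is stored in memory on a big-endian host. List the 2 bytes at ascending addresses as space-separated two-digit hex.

81 FE

Two's complement of -32258 in 16 bits: 32258 = 0x7E02; invert → 0x81FD; add 1 → 0x81FE.
Split into bytes (most-significant first): 81 FE.
In big-endian order the high byte comes first in memory.
So the memory order matches the most-significant-first order: 81 FE.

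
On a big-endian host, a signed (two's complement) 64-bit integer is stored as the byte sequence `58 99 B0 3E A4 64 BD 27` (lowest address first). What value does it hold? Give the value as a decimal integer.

In big-endian order the high byte comes first in memory.
The bytes are already most-significant first: 0x5899B03EA464BD27.
0x5899B03EA464BD27 = 6384327729866915111.

6384327729866915111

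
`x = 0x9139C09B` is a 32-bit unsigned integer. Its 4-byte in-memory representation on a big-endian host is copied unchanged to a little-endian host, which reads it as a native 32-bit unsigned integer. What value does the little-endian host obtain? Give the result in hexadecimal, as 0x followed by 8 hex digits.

Stored big-endian, the bytes at ascending addresses are 91 39 C0 9B.
Read back as little-endian, the first byte is least significant, giving 0x9BC03991.

0x9BC03991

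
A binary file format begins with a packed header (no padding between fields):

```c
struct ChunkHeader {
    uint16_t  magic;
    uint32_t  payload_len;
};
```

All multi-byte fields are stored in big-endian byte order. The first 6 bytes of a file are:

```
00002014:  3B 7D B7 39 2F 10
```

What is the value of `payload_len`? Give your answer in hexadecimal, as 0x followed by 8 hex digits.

0xB7392F10

`payload_len` follows `magic` (2 bytes), so it starts at byte offset 2 and occupies 4 bytes.
Bytes at offsets 2..5: B7 39 2F 10.
Big-endian stores the most-significant byte at the lowest address.
The bytes are already most-significant first: 0xB7392F10.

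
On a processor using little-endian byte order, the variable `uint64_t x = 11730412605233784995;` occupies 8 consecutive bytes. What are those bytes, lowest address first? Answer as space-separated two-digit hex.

A3 68 B9 33 1D CC CA A2

11730412605233784995 in hexadecimal, padded to 64 bits, is 0xA2CACC1D33B968A3.
Split into bytes (most-significant first): A2 CA CC 1D 33 B9 68 A3.
Little-endian: lowest address holds the least-significant byte.
So at ascending addresses the bytes are A3 68 B9 33 1D CC CA A2.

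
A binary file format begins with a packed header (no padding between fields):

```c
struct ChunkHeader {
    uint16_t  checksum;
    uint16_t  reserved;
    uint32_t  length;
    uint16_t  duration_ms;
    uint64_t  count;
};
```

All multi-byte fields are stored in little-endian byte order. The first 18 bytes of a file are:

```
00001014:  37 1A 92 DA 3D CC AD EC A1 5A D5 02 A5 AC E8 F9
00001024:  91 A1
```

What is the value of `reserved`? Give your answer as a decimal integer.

`reserved` follows `checksum` (2 bytes), so it starts at byte offset 2 and occupies 2 bytes.
Bytes at offsets 2..3: 92 DA.
Little-endian: lowest address holds the least-significant byte.
Reassemble most-significant byte first: DA 92 → 0xDA92.
0xDA92 = 55954.

55954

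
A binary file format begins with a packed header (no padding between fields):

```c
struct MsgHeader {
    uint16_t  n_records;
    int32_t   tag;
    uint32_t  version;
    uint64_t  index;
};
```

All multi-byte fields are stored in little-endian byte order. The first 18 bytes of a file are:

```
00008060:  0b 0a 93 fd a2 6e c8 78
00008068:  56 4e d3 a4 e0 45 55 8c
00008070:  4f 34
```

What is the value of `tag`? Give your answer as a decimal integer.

`tag` follows `n_records` (2 bytes), so it starts at byte offset 2 and occupies 4 bytes.
Bytes at offsets 2..5: 93 FD A2 6E.
Little-endian stores the least-significant byte at the lowest address.
Reassemble most-significant byte first: 6E A2 FD 93 → 0x6EA2FD93.
0x6EA2FD93 = 1856175507.

1856175507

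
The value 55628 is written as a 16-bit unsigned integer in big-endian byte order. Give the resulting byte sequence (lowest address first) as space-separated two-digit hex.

55628 in hexadecimal, padded to 16 bits, is 0xD94C.
Split into bytes (most-significant first): D9 4C.
In big-endian order the high byte comes first in memory.
So the memory order matches the most-significant-first order: D9 4C.

D9 4C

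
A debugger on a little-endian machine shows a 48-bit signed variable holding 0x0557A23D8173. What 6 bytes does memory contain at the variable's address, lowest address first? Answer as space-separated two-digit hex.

Split into bytes (most-significant first): 05 57 A2 3D 81 73.
Little-endian: lowest address holds the least-significant byte.
So at ascending addresses the bytes are 73 81 3D A2 57 05.

73 81 3D A2 57 05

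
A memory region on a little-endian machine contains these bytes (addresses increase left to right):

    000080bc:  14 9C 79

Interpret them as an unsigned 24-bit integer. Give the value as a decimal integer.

7969812

Little-endian stores the least-significant byte at the lowest address.
Reassemble most-significant byte first: 79 9C 14 → 0x799C14.
0x799C14 = 7969812.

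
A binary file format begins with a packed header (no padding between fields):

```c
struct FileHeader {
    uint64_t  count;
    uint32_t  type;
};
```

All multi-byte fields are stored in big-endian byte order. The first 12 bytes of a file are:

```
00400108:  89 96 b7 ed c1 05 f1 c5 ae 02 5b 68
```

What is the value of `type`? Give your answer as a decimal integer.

`type` follows `count` (8 bytes), so it starts at byte offset 8 and occupies 4 bytes.
Bytes at offsets 8..11: AE 02 5B 68.
Big-endian stores the most-significant byte at the lowest address.
The bytes are already most-significant first: 0xAE025B68.
0xAE025B68 = 2919390056.

2919390056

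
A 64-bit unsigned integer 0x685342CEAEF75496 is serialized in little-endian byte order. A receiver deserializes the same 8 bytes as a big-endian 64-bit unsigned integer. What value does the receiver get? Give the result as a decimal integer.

Stored little-endian, the bytes at ascending addresses are 96 54 F7 AE CE 42 53 68.
Read back as big-endian, the last byte is least significant, giving 0x9654F7AECE425368.
0x9654F7AECE425368 = 10832555333889708904.

10832555333889708904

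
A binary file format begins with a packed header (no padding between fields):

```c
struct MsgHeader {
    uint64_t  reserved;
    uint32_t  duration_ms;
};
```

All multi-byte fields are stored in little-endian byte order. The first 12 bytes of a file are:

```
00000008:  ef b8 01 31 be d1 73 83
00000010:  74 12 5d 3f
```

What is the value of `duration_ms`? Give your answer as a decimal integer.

1063064180

`duration_ms` follows `reserved` (8 bytes), so it starts at byte offset 8 and occupies 4 bytes.
Bytes at offsets 8..11: 74 12 5D 3F.
Little-endian stores the least-significant byte at the lowest address.
Reassemble most-significant byte first: 3F 5D 12 74 → 0x3F5D1274.
0x3F5D1274 = 1063064180.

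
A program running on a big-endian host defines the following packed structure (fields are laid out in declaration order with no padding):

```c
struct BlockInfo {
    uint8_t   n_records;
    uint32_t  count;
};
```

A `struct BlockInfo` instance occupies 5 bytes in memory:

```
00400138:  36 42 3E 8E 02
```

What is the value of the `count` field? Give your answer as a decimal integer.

`count` follows `n_records` (1 byte), so it starts at byte offset 1 and occupies 4 bytes.
Bytes at offsets 1..4: 42 3E 8E 02.
Big-endian: lowest address holds the most-significant byte.
The bytes are already most-significant first: 0x423E8E02.
0x423E8E02 = 1111395842.

1111395842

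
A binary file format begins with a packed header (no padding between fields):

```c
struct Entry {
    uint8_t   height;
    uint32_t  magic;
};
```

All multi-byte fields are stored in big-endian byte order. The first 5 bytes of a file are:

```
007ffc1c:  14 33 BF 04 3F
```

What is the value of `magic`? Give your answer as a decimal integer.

868156479

`magic` follows `height` (1 byte), so it starts at byte offset 1 and occupies 4 bytes.
Bytes at offsets 1..4: 33 BF 04 3F.
In big-endian order the high byte comes first in memory.
The bytes are already most-significant first: 0x33BF043F.
0x33BF043F = 868156479.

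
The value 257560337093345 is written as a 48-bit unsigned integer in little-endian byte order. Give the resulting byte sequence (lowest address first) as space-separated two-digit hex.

E1 92 66 F0 3F EA

257560337093345 in hexadecimal, padded to 48 bits, is 0xEA3FF06692E1.
Split into bytes (most-significant first): EA 3F F0 66 92 E1.
Little-endian: lowest address holds the least-significant byte.
So at ascending addresses the bytes are E1 92 66 F0 3F EA.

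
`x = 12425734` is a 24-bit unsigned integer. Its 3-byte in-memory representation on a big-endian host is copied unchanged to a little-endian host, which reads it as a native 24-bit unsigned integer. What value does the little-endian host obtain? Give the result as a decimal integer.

12425734 in 24-bit hexadecimal is 0xBD9A06.
Stored big-endian, the bytes at ascending addresses are BD 9A 06.
Read back as little-endian, the first byte is least significant, giving 0x069ABD.
0x069ABD = 432829.

432829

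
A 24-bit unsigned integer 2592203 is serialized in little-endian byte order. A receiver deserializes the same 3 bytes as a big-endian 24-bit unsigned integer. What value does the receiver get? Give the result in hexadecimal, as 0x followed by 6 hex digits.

0xCB8D27

2592203 in 24-bit hexadecimal is 0x278DCB.
Stored little-endian, the bytes at ascending addresses are CB 8D 27.
Read back as big-endian, the last byte is least significant, giving 0xCB8D27.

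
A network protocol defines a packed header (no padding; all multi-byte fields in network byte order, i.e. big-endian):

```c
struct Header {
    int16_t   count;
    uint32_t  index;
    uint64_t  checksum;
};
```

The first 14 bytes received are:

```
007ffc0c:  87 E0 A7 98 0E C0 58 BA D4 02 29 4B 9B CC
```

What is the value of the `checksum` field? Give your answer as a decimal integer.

6393655726753684428

`checksum` follows `count` (2 B), `index` (4 B), so it starts at offset 2 + 4 = 6 and occupies 8 bytes.
Bytes at offsets 6..13: 58 BA D4 02 29 4B 9B CC.
In big-endian order the high byte comes first in memory.
The bytes are already most-significant first: 0x58BAD402294B9BCC.
0x58BAD402294B9BCC = 6393655726753684428.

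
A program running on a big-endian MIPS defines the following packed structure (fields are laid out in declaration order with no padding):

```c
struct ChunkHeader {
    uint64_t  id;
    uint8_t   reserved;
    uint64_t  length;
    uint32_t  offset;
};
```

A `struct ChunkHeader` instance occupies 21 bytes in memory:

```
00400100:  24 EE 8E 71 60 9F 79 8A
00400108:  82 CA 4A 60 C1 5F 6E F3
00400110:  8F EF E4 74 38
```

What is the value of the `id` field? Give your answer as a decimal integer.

`id` is the first field, at byte offset 0, occupying 8 bytes.
Bytes at offsets 0..7: 24 EE 8E 71 60 9F 79 8A.
In big-endian order the high byte comes first in memory.
The bytes are already most-significant first: 0x24EE8E71609F798A.
0x24EE8E71609F798A = 2661221047426054538.

2661221047426054538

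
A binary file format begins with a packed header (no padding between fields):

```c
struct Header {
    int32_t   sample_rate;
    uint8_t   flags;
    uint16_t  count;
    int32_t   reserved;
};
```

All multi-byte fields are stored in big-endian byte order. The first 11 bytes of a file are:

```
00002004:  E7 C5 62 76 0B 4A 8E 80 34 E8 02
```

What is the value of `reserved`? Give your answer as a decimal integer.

-2144016382

`reserved` follows `sample_rate` (4 B), `flags` (1 B), `count` (2 B), so it starts at offset 4 + 1 + 2 = 7 and occupies 4 bytes.
Bytes at offsets 7..10: 80 34 E8 02.
Big-endian stores the most-significant byte at the lowest address.
The bytes are already most-significant first: 0x8034E802.
Top bit is set, so as a signed 32-bit value this is 0x8034E802 − 2^32 = -2144016382.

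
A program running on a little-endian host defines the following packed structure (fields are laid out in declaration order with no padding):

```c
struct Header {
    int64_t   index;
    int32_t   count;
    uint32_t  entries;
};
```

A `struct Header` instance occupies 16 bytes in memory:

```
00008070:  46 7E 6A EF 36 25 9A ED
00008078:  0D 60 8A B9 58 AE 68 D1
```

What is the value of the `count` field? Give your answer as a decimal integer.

`count` follows `index` (8 bytes), so it starts at byte offset 8 and occupies 4 bytes.
Bytes at offsets 8..11: 0D 60 8A B9.
Little-endian stores the least-significant byte at the lowest address.
Reassemble most-significant byte first: B9 8A 60 0D → 0xB98A600D.
Top bit is set, so as a signed 32-bit value this is 0xB98A600D − 2^32 = -1182113779.

-1182113779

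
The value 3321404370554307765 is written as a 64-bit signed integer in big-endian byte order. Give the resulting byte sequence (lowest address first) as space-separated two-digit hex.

3321404370554307765 in hexadecimal, padded to 64 bits, is 0x2E17FFAD6E51C4B5.
Split into bytes (most-significant first): 2E 17 FF AD 6E 51 C4 B5.
Big-endian: lowest address holds the most-significant byte.
So the memory order matches the most-significant-first order: 2E 17 FF AD 6E 51 C4 B5.

2E 17 FF AD 6E 51 C4 B5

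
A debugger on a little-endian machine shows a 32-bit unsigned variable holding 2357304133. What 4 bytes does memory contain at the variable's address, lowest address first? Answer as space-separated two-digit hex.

45 9B 81 8C

2357304133 in hexadecimal, padded to 32 bits, is 0x8C819B45.
Split into bytes (most-significant first): 8C 81 9B 45.
In little-endian order the low byte comes first in memory.
So at ascending addresses the bytes are 45 9B 81 8C.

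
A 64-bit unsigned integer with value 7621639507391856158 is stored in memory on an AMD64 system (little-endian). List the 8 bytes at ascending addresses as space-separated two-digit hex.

7621639507391856158 in hexadecimal, padded to 64 bits, is 0x69C580C0342CBE1E.
Split into bytes (most-significant first): 69 C5 80 C0 34 2C BE 1E.
Little-endian: lowest address holds the least-significant byte.
So at ascending addresses the bytes are 1E BE 2C 34 C0 80 C5 69.

1E BE 2C 34 C0 80 C5 69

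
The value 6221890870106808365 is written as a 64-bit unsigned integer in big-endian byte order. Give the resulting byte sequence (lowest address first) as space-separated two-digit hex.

56 58 98 C8 07 F6 60 2D

6221890870106808365 in hexadecimal, padded to 64 bits, is 0x565898C807F6602D.
Split into bytes (most-significant first): 56 58 98 C8 07 F6 60 2D.
Big-endian: lowest address holds the most-significant byte.
So the memory order matches the most-significant-first order: 56 58 98 C8 07 F6 60 2D.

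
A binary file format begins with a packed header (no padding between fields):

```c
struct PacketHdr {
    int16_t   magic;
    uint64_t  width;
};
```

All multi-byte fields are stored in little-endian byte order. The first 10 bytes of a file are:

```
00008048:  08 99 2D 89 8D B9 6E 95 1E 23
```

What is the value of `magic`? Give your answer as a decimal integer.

-26360

`magic` is the first field, at byte offset 0, occupying 2 bytes.
Bytes at offsets 0..1: 08 99.
In little-endian order the low byte comes first in memory.
Reassemble most-significant byte first: 99 08 → 0x9908.
Top bit is set, so as a signed 16-bit value this is 0x9908 − 2^16 = -26360.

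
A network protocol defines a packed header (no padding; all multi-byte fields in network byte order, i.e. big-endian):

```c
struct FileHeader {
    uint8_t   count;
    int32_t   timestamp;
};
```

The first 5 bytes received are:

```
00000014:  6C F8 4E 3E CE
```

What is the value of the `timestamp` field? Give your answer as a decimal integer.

-129089842

`timestamp` follows `count` (1 byte), so it starts at byte offset 1 and occupies 4 bytes.
Bytes at offsets 1..4: F8 4E 3E CE.
Big-endian stores the most-significant byte at the lowest address.
The bytes are already most-significant first: 0xF84E3ECE.
Top bit is set, so as a signed 32-bit value this is 0xF84E3ECE − 2^32 = -129089842.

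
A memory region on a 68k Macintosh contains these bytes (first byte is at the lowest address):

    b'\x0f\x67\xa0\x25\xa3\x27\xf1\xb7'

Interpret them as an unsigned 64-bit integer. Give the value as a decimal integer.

1110031916681654711

In big-endian order the high byte comes first in memory.
The bytes are already most-significant first: 0x0F67A025A327F1B7.
0x0F67A025A327F1B7 = 1110031916681654711.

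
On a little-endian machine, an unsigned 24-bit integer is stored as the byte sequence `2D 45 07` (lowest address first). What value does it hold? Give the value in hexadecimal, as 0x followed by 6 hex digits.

Little-endian stores the least-significant byte at the lowest address.
Reassemble most-significant byte first: 07 45 2D → 0x07452D.

0x07452D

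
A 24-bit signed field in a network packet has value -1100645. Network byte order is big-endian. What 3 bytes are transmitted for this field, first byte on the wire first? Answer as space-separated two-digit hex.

EF 34 9B

Two's complement of -1100645 in 24 bits: 1100645 = 0x10CB65; invert → 0xEF349A; add 1 → 0xEF349B.
Split into bytes (most-significant first): EF 34 9B.
Big-endian stores the most-significant byte at the lowest address.
So the memory order matches the most-significant-first order: EF 34 9B.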